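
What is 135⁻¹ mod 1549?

1331

gcd(1549, 135) = 1.
By Bézout, 135*(-218) + 1549*(19) = 1.
So 135*-218 ≡ 1 (mod 1549), and -218 mod 1549 = 1331.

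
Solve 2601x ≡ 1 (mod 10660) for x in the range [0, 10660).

gcd(10660, 2601) = 1  (10660 = 4*2601 + 256, 2601 = 10*256 + 41, 256 = 6*41 + 10, 41 = 4*10 + 1, 10 = 10*1).
Back-substituting, 2601*(1041) + 10660*(-254) = 1.
So 2601*1041 ≡ 1 (mod 10660), and 1041 mod 10660 = 1041.

1041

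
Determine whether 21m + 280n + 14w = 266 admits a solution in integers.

yes

gcd(280, 21):
  280 = 13*21 + 7
  21 = 3*7
so gcd(280, 21) = 7.
gcd(7, 14) = 7.
7 divides 266, so integer solutions exist.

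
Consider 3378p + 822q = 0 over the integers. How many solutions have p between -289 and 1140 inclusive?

11

gcd(3378, 822):
  3378 = 4*822 + 90
  822 = 9*90 + 12
  90 = 7*12 + 6
  12 = 2*6
so gcd(3378, 822) = 6.
Back-substitute for Bézout coefficients:
  6 = 90 - 7*12
  ... = 3378*(64) + 822*(-263)
Scale by 0: particular solution (0, 0); reduce p mod 137: (0, 0).
General solution: p = 0 + 137t, q = 0 - 563t for integer t.
-289 ≤ 0 + 137t ≤ 1140 gives t ∈ [-2, 8], which is 11 values.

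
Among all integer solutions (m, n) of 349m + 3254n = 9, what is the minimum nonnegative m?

gcd(3254, 349):
  3254 = 9×349 + 113
  349 = 3×113 + 10
  113 = 11×10 + 3
  10 = 3×3 + 1
  3 = 3×1
so gcd(3254, 349) = 1.
1 divides 9, so solutions exist.
Back-substitute for Bézout coefficients:
  1 = 10 - 3×3
  ... = 349×(979) + 3254×(-105)
Scale by 9/1 = 9: (m₀, n₀) = (8811, -945).
General solution: m = 8811 + 3254t, n = -945 - 349t for integer t.
m ≥ 0: smallest is 8811 mod 3254 = 2303 (at t = -2), with n = -247.

2303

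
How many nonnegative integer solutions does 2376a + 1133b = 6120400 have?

gcd(2376, 1133):
  2376 = 2*1133 + 110
  1133 = 10*110 + 33
  110 = 3*33 + 11
  33 = 3*11
so gcd(2376, 1133) = 11.
Back-substitute for Bézout coefficients:
  11 = 110 - 3*33
  ... = 2376*(31) + 1133*(-65)
Scale by 556400: one solution is (17248400, -36166000). Reduce a mod 103: (20, 5360).
General: a = 20 + 103t, b = 5360 - 216t.
a ≥ 0 ⇒ t ≥ 0; b ≥ 0 ⇒ t ≤ 24. So t ∈ [0, 24]: 25 solutions.

25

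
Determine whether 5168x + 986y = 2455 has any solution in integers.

no

gcd(5168, 986):
  5168 = 5×986 + 238
  986 = 4×238 + 34
  238 = 7×34
so gcd(5168, 986) = 34.
34 does not divide 2455 (remainder 7), so no integer solutions.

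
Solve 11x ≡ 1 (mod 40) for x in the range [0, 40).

gcd(40, 11) = 1.
By Bézout, 11×(11) + 40×(-3) = 1.
So 11×11 ≡ 1 (mod 40), and 11 mod 40 = 11.

11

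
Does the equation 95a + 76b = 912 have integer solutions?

yes

gcd(95, 76) = 19.
19 divides 912, so integer solutions exist.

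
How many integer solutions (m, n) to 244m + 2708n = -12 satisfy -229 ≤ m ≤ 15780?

23

gcd(2708, 244) = 4.
By Bézout, 244·(111) + 2708·(-10) = 4.
Particular solution: (344, -31).
General solution: m = 344 + 677t, n = -31 - 61t for integer t.
-229 ≤ 344 + 677t ≤ 15780 gives t ∈ [0, 22], which is 23 values.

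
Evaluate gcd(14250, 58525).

25

gcd(58525, 14250):
  58525 = 4×14250 + 1525
  14250 = 9×1525 + 525
  1525 = 2×525 + 475
  525 = 1×475 + 50
  475 = 9×50 + 25
  50 = 2×25
so gcd(58525, 14250) = 25.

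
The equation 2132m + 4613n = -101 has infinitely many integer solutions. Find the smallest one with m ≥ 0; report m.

gcd(4613, 2132):
  4613 = 2*2132 + 349
  2132 = 6*349 + 38
  349 = 9*38 + 7
  38 = 5*7 + 3
  7 = 2*3 + 1
  3 = 3*1
so gcd(4613, 2132) = 1.
1 divides -101, so solutions exist.
Back-substitute for Bézout coefficients:
  1 = 7 - 2*3
  ... = 2132*(-1335) + 4613*(617)
Scale by -101/1 = -101: (m₀, n₀) = (134835, -62317).
General solution: m = 134835 + 4613t, n = -62317 - 2132t for integer t.
m ≥ 0: smallest is 134835 mod 4613 = 1058 (at t = -29), with n = -489.

1058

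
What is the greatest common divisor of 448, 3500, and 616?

28

gcd(3500, 448) = 28.
gcd(28, 616) = 28.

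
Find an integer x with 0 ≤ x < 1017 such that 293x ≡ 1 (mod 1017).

479

gcd(1017, 293) = 1  (1017 = 3·293 + 138, 293 = 2·138 + 17, 138 = 8·17 + 2, 17 = 8·2 + 1, 2 = 2·1).
Back-substituting, 293·(479) + 1017·(-138) = 1.
So 293·479 ≡ 1 (mod 1017), and 479 mod 1017 = 479.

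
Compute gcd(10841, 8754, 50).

1

gcd(10841, 8754) = 1  (10841 = 1×8754 + 2087, 8754 = 4×2087 + 406, 2087 = 5×406 + 57, 406 = 7×57 + 7, 57 = 8×7 + 1, 7 = 7×1).
gcd(1, 50) = 1.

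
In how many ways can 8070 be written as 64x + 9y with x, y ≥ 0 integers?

14

gcd(64, 9):
  64 = 7*9 + 1
  9 = 9*1
so gcd(64, 9) = 1.
Back-substitute for Bézout coefficients:
  1 = 64 - 7*9
  ... = 64*(1) + 9*(-7)
Scale by 8070: one solution is (8070, -56490). Reduce x mod 9: (6, 854).
General: x = 6 + 9t, y = 854 - 64t.
x ≥ 0 ⇒ t ≥ 0; y ≥ 0 ⇒ t ≤ 13. So t ∈ [0, 13]: 14 solutions.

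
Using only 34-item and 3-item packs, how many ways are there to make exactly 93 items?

1

Need nonnegative integers with 34j + 3k = 93.
gcd(34, 3) = 1, and 34·(1) + 3·(-11) = 1.
So (j₀, k₀) = (93, -1023); general j = 93 + 3t, k = -1023 - 34t.
j ≥ 0 ⇒ t ≥ -31; k ≥ 0 ⇒ t ≤ -31. That's 1 value of t.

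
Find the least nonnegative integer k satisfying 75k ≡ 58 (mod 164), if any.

62

gcd(164, 75) = 1.
1 divides 58, so solutions exist.
By Bézout, 75×(35) + 164×(-16) = 1.
So 75×(35) ≡ 1 (mod 164); multiply by 58: k ≡ 2030 (mod 164).
Smallest nonnegative: k = 2030 mod 164 = 62.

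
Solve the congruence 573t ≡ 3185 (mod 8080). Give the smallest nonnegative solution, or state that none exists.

gcd(8080, 573) = 1  (8080 = 14×573 + 58, 573 = 9×58 + 51, 58 = 1×51 + 7, 51 = 7×7 + 2, 7 = 3×2 + 1, 2 = 2×1).
1 divides 3185, so solutions exist.
Back-substituting, 573×(-3483) + 8080×(247) = 1.
So 573×(-3483) ≡ 1 (mod 8080); multiply by 3185: t ≡ -11093355 (mod 8080).
Smallest nonnegative: t = -11093355 mod 8080 = 485.

485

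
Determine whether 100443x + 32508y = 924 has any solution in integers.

gcd(100443, 32508) = 21  (100443 = 3·32508 + 2919, 32508 = 11·2919 + 399, 2919 = 7·399 + 126, 399 = 3·126 + 21, 126 = 6·21).
21 divides 924, so integer solutions exist.

yes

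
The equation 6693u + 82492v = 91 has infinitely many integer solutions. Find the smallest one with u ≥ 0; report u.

gcd(82492, 6693) = 1  (82492 = 12*6693 + 2176, 6693 = 3*2176 + 165, 2176 = 13*165 + 31, 165 = 5*31 + 10, 31 = 3*10 + 1, 10 = 10*1).
1 divides 91, so solutions exist.
Back-substituting, 6693*(-7999) + 82492*(649) = 1.
Scale by 91/1 = 91: (u₀, v₀) = (-727909, 59059).
General solution: u = -727909 + 82492t, v = 59059 - 6693t for integer t.
u ≥ 0: smallest is -727909 mod 82492 = 14519 (at t = 9), with v = -1178.

14519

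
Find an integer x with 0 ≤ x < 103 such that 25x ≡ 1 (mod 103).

gcd(103, 25) = 1.
By Bézout, 25*(33) + 103*(-8) = 1.
So 25*33 ≡ 1 (mod 103), and 33 mod 103 = 33.

33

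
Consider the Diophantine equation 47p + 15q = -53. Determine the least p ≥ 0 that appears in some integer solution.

11

gcd(47, 15):
  47 = 3*15 + 2
  15 = 7*2 + 1
  2 = 2*1
so gcd(47, 15) = 1.
1 divides -53, so solutions exist.
Back-substitute for Bézout coefficients:
  1 = 15 - 7*2
  ... = 47*(-7) + 15*(22)
Scale by -53/1 = -53: (p₀, q₀) = (371, -1166).
General solution: p = 371 + 15t, q = -1166 - 47t for integer t.
p ≥ 0: smallest is 371 mod 15 = 11 (at t = -24), with q = -38.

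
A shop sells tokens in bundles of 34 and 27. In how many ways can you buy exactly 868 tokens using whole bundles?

Need nonnegative integers with 34j + 27k = 868.
gcd(34, 27) = 1, and 34·(4) + 27·(-5) = 1.
So (j₀, k₀) = (3472, -4340); general j = 3472 + 27t, k = -4340 - 34t.
j ≥ 0 ⇒ t ≥ -128; k ≥ 0 ⇒ t ≤ -128. That's 1 value of t.

1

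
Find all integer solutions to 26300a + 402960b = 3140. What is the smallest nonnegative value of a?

1471

gcd(402960, 26300) = 20.
20 divides 3140, so solutions exist.
By Bézout, 26300·(2191) + 402960·(-143) = 20.
Scale by 3140/20 = 157: (a₀, b₀) = (343987, -22451).
General solution: a = 343987 + 20148t, b = -22451 - 1315t for integer t.
a ≥ 0: smallest is 343987 mod 20148 = 1471 (at t = -17), with b = -96.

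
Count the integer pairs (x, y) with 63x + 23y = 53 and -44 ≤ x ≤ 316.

15

gcd(63, 23):
  63 = 2·23 + 17
  23 = 1·17 + 6
  17 = 2·6 + 5
  6 = 1·5 + 1
  5 = 5·1
so gcd(63, 23) = 1.
Back-substitute for Bézout coefficients:
  1 = 6 - 1·5
  ... = 63·(-4) + 23·(11)
Scale by 53: particular solution (-212, 583); reduce x mod 23: (18, -47).
General solution: x = 18 + 23t, y = -47 - 63t for integer t.
-44 ≤ 18 + 23t ≤ 316 gives t ∈ [-2, 12], which is 15 values.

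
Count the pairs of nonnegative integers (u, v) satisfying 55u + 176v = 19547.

gcd(176, 55):
  176 = 3×55 + 11
  55 = 5×11
so gcd(176, 55) = 11.
Back-substitute for Bézout coefficients:
  11 = 176 - 3×55
  ... = 55×(-3) + 176×(1)
Scale by 1777: one solution is (-5331, 1777). Reduce u mod 16: (13, 107).
General: u = 13 + 16t, v = 107 - 5t.
u ≥ 0 ⇒ t ≥ 0; v ≥ 0 ⇒ t ≤ 21. So t ∈ [0, 21]: 22 solutions.

22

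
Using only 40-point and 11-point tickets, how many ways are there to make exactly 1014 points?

2

Need nonnegative integers with 40j + 11k = 1014.
gcd(40, 11) = 1, and 40·(-3) + 11·(11) = 1.
So (j₀, k₀) = (-3042, 11154); general j = -3042 + 11t, k = 11154 - 40t.
j ≥ 0 ⇒ t ≥ 277; k ≥ 0 ⇒ t ≤ 278. That's 2 values of t.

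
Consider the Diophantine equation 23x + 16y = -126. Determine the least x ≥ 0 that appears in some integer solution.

gcd(23, 16):
  23 = 1×16 + 7
  16 = 2×7 + 2
  7 = 3×2 + 1
  2 = 2×1
so gcd(23, 16) = 1.
1 divides -126, so solutions exist.
Back-substitute for Bézout coefficients:
  1 = 7 - 3×2
  ... = 23×(7) + 16×(-10)
Scale by -126/1 = -126: (x₀, y₀) = (-882, 1260).
General solution: x = -882 + 16t, y = 1260 - 23t for integer t.
x ≥ 0: smallest is -882 mod 16 = 14 (at t = 56), with y = -28.

14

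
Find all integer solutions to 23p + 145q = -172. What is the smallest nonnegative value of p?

106

gcd(145, 23):
  145 = 6·23 + 7
  23 = 3·7 + 2
  7 = 3·2 + 1
  2 = 2·1
so gcd(145, 23) = 1.
1 divides -172, so solutions exist.
Back-substitute for Bézout coefficients:
  1 = 7 - 3·2
  ... = 23·(-63) + 145·(10)
Scale by -172/1 = -172: (p₀, q₀) = (10836, -1720).
General solution: p = 10836 + 145t, q = -1720 - 23t for integer t.
p ≥ 0: smallest is 10836 mod 145 = 106 (at t = -74), with q = -18.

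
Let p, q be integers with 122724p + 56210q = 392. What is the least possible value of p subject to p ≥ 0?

gcd(122724, 56210):
  122724 = 2×56210 + 10304
  56210 = 5×10304 + 4690
  10304 = 2×4690 + 924
  4690 = 5×924 + 70
  924 = 13×70 + 14
  70 = 5×14
so gcd(122724, 56210) = 14.
14 divides 392, so solutions exist.
Back-substitute for Bézout coefficients:
  14 = 924 - 13×70
  ... = 122724×(791) + 56210×(-1727)
Scale by 392/14 = 28: (p₀, q₀) = (22148, -48356).
General solution: p = 22148 + 4015t, q = -48356 - 8766t for integer t.
p ≥ 0: smallest is 22148 mod 4015 = 2073 (at t = -5), with q = -4526.

2073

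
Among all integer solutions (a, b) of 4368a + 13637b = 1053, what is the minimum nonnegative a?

122

gcd(13637, 4368) = 13.
13 divides 1053, so solutions exist.
By Bézout, 4368*(-128) + 13637*(41) = 13.
Scale by 1053/13 = 81: (a₀, b₀) = (-10368, 3321).
General solution: a = -10368 + 1049t, b = 3321 - 336t for integer t.
a ≥ 0: smallest is -10368 mod 1049 = 122 (at t = 10), with b = -39.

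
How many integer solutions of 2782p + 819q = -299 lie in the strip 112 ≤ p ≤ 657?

gcd(2782, 819):
  2782 = 3*819 + 325
  819 = 2*325 + 169
  325 = 1*169 + 156
  169 = 1*156 + 13
  156 = 12*13
so gcd(2782, 819) = 13.
Back-substitute for Bézout coefficients:
  13 = 169 - 1*156
  ... = 2782*(-5) + 819*(17)
Scale by -23: particular solution (115, -391); reduce p mod 63: (52, -177).
General solution: p = 52 + 63t, q = -177 - 214t for integer t.
112 ≤ 52 + 63t ≤ 657 gives t ∈ [1, 9], which is 9 values.

9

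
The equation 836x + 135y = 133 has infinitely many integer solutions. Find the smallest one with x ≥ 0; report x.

gcd(836, 135) = 1.
1 divides 133, so solutions exist.
By Bézout, 836×(26) + 135×(-161) = 1.
Scale by 133/1 = 133: (x₀, y₀) = (3458, -21413).
General solution: x = 3458 + 135t, y = -21413 - 836t for integer t.
x ≥ 0: smallest is 3458 mod 135 = 83 (at t = -25), with y = -513.

83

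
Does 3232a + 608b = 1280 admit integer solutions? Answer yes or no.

gcd(3232, 608) = 32  (3232 = 5×608 + 192, 608 = 3×192 + 32, 192 = 6×32).
32 divides 1280, so integer solutions exist.

yes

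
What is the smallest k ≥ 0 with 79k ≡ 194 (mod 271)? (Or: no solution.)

gcd(271, 79) = 1.
1 divides 194, so solutions exist.
By Bézout, 79×(-24) + 271×(7) = 1.
So 79×(-24) ≡ 1 (mod 271); multiply by 194: k ≡ -4656 (mod 271).
Smallest nonnegative: k = -4656 mod 271 = 222.

222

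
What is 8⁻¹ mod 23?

gcd(23, 8) = 1.
By Bézout, 8×(3) + 23×(-1) = 1.
So 8×3 ≡ 1 (mod 23), and 3 mod 23 = 3.

3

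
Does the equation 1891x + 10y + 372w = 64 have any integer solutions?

gcd(1891, 10) = 1  (1891 = 189*10 + 1, 10 = 10*1).
gcd(1, 372) = 1.
1 divides 64, so integer solutions exist.

yes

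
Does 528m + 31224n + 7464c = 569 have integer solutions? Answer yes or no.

gcd(31224, 528) = 24  (31224 = 59×528 + 72, 528 = 7×72 + 24, 72 = 3×24).
gcd(24, 7464) = 24.
24 does not divide 569 (remainder 17), so no integer solutions.

no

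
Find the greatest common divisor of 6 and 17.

gcd(17, 6):
  17 = 2×6 + 5
  6 = 1×5 + 1
  5 = 5×1
so gcd(17, 6) = 1.

1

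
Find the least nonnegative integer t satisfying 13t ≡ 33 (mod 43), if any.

gcd(43, 13) = 1.
1 divides 33, so solutions exist.
By Bézout, 13×(10) + 43×(-3) = 1.
So 13×(10) ≡ 1 (mod 43); multiply by 33: t ≡ 330 (mod 43).
Smallest nonnegative: t = 330 mod 43 = 29.

29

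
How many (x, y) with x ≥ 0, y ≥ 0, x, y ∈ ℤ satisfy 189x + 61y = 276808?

24

gcd(189, 61):
  189 = 3·61 + 6
  61 = 10·6 + 1
  6 = 6·1
so gcd(189, 61) = 1.
Back-substitute for Bézout coefficients:
  1 = 61 - 10·6
  ... = 189·(-10) + 61·(31)
Scale by 276808: one solution is (-2768080, 8581048). Reduce x mod 61: (39, 4417).
General: x = 39 + 61t, y = 4417 - 189t.
x ≥ 0 ⇒ t ≥ 0; y ≥ 0 ⇒ t ≤ 23. So t ∈ [0, 23]: 24 solutions.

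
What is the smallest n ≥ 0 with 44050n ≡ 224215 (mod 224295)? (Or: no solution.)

gcd(224295, 44050):
  224295 = 5×44050 + 4045
  44050 = 10×4045 + 3600
  4045 = 1×3600 + 445
  3600 = 8×445 + 40
  445 = 11×40 + 5
  40 = 8×5
so gcd(224295, 44050) = 5.
5 divides 224215, so solutions exist.
Back-substitute for Bézout coefficients:
  5 = 445 - 11×40
  ... = 44050×(-5545) + 224295×(1089)
So 44050×(-5545) ≡ 5 (mod 224295); multiply by 44843: n ≡ -248654435 (mod 44859).
Smallest nonnegative: n = -248654435 mod 44859 = 43861.

43861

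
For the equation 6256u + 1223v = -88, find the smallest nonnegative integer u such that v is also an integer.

gcd(6256, 1223):
  6256 = 5·1223 + 141
  1223 = 8·141 + 95
  141 = 1·95 + 46
  95 = 2·46 + 3
  46 = 15·3 + 1
  3 = 3·1
so gcd(6256, 1223) = 1.
1 divides -88, so solutions exist.
Back-substitute for Bézout coefficients:
  1 = 46 - 15·3
  ... = 6256·(399) + 1223·(-2041)
Scale by -88/1 = -88: (u₀, v₀) = (-35112, 179608).
General solution: u = -35112 + 1223t, v = 179608 - 6256t for integer t.
u ≥ 0: smallest is -35112 mod 1223 = 355 (at t = 29), with v = -1816.

355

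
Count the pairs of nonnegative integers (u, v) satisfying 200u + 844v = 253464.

6

gcd(844, 200):
  844 = 4*200 + 44
  200 = 4*44 + 24
  44 = 1*24 + 20
  24 = 1*20 + 4
  20 = 5*4
so gcd(844, 200) = 4.
Back-substitute for Bézout coefficients:
  4 = 24 - 1*20
  ... = 200*(38) + 844*(-9)
Scale by 63366: one solution is (2407908, -570294). Reduce u mod 211: (187, 256).
General: u = 187 + 211t, v = 256 - 50t.
u ≥ 0 ⇒ t ≥ 0; v ≥ 0 ⇒ t ≤ 5. So t ∈ [0, 5]: 6 solutions.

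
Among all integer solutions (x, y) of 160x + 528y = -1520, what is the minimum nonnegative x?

gcd(528, 160):
  528 = 3·160 + 48
  160 = 3·48 + 16
  48 = 3·16
so gcd(528, 160) = 16.
16 divides -1520, so solutions exist.
Back-substitute for Bézout coefficients:
  16 = 160 - 3·48
  ... = 160·(10) + 528·(-3)
Scale by -1520/16 = -95: (x₀, y₀) = (-950, 285).
General solution: x = -950 + 33t, y = 285 - 10t for integer t.
x ≥ 0: smallest is -950 mod 33 = 7 (at t = 29), with y = -5.

7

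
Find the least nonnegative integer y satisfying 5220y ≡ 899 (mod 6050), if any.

no solution

gcd(6050, 5220) = 10.
10 does not divide 899, so the congruence has no solution.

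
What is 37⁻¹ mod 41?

10

gcd(41, 37) = 1  (41 = 1×37 + 4, 37 = 9×4 + 1, 4 = 4×1).
Back-substituting, 37×(10) + 41×(-9) = 1.
So 37×10 ≡ 1 (mod 41), and 10 mod 41 = 10.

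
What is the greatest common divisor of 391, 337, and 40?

gcd(391, 337) = 1  (391 = 1·337 + 54, 337 = 6·54 + 13, 54 = 4·13 + 2, 13 = 6·2 + 1, 2 = 2·1).
gcd(1, 40) = 1.

1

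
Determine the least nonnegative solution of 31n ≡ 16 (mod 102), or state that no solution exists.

gcd(102, 31) = 1.
1 divides 16, so solutions exist.
By Bézout, 31×(-23) + 102×(7) = 1.
So 31×(-23) ≡ 1 (mod 102); multiply by 16: n ≡ -368 (mod 102).
Smallest nonnegative: n = -368 mod 102 = 40.

40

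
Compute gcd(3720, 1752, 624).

24

gcd(3720, 1752) = 24.
gcd(24, 624) = 24.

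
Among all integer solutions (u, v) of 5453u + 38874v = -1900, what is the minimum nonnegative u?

gcd(38874, 5453):
  38874 = 7×5453 + 703
  5453 = 7×703 + 532
  703 = 1×532 + 171
  532 = 3×171 + 19
  171 = 9×19
so gcd(38874, 5453) = 19.
19 divides -1900, so solutions exist.
Back-substitute for Bézout coefficients:
  19 = 532 - 3×171
  ... = 5453×(221) + 38874×(-31)
Scale by -1900/19 = -100: (u₀, v₀) = (-22100, 3100).
General solution: u = -22100 + 2046t, v = 3100 - 287t for integer t.
u ≥ 0: smallest is -22100 mod 2046 = 406 (at t = 11), with v = -57.

406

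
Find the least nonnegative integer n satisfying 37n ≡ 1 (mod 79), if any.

47

gcd(79, 37):
  79 = 2×37 + 5
  37 = 7×5 + 2
  5 = 2×2 + 1
  2 = 2×1
so gcd(79, 37) = 1.
1 divides 1, so solutions exist.
Back-substitute for Bézout coefficients:
  1 = 5 - 2×2
  ... = 37×(-32) + 79×(15)
So 37×(-32) ≡ 1 (mod 79); multiply by 1: n ≡ -32 (mod 79).
Smallest nonnegative: n = -32 mod 79 = 47.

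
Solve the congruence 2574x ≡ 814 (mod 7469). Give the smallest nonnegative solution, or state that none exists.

482

gcd(7469, 2574):
  7469 = 2×2574 + 2321
  2574 = 1×2321 + 253
  2321 = 9×253 + 44
  253 = 5×44 + 33
  44 = 1×33 + 11
  33 = 3×11
so gcd(7469, 2574) = 11.
11 divides 814, so solutions exist.
Back-substitute for Bézout coefficients:
  11 = 44 - 1×33
  ... = 2574×(-177) + 7469×(61)
So 2574×(-177) ≡ 11 (mod 7469); multiply by 74: x ≡ -13098 (mod 679).
Smallest nonnegative: x = -13098 mod 679 = 482.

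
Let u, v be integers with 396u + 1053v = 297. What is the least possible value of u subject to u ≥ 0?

30

gcd(1053, 396):
  1053 = 2×396 + 261
  396 = 1×261 + 135
  261 = 1×135 + 126
  135 = 1×126 + 9
  126 = 14×9
so gcd(1053, 396) = 9.
9 divides 297, so solutions exist.
Back-substitute for Bézout coefficients:
  9 = 135 - 1×126
  ... = 396×(8) + 1053×(-3)
Scale by 297/9 = 33: (u₀, v₀) = (264, -99).
General solution: u = 264 + 117t, v = -99 - 44t for integer t.
u ≥ 0: smallest is 264 mod 117 = 30 (at t = -2), with v = -11.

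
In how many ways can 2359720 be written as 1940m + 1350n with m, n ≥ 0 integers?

9

gcd(1940, 1350):
  1940 = 1×1350 + 590
  1350 = 2×590 + 170
  590 = 3×170 + 80
  170 = 2×80 + 10
  80 = 8×10
so gcd(1940, 1350) = 10.
Back-substitute for Bézout coefficients:
  10 = 170 - 2×80
  ... = 1940×(-16) + 1350×(23)
Scale by 235972: one solution is (-3775552, 5427356). Reduce m mod 135: (128, 1564).
General: m = 128 + 135t, n = 1564 - 194t.
m ≥ 0 ⇒ t ≥ 0; n ≥ 0 ⇒ t ≤ 8. So t ∈ [0, 8]: 9 solutions.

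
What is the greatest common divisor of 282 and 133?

1

gcd(282, 133):
  282 = 2·133 + 16
  133 = 8·16 + 5
  16 = 3·5 + 1
  5 = 5·1
so gcd(282, 133) = 1.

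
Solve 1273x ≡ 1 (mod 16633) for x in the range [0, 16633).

gcd(16633, 1273) = 1.
By Bézout, 1273×(2574) + 16633×(-197) = 1.
So 1273×2574 ≡ 1 (mod 16633), and 2574 mod 16633 = 2574.

2574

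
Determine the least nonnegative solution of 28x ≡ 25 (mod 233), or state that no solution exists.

159

gcd(233, 28):
  233 = 8×28 + 9
  28 = 3×9 + 1
  9 = 9×1
so gcd(233, 28) = 1.
1 divides 25, so solutions exist.
Back-substitute for Bézout coefficients:
  1 = 28 - 3×9
  ... = 28×(25) + 233×(-3)
So 28×(25) ≡ 1 (mod 233); multiply by 25: x ≡ 625 (mod 233).
Smallest nonnegative: x = 625 mod 233 = 159.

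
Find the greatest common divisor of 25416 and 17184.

gcd(25416, 17184):
  25416 = 1·17184 + 8232
  17184 = 2·8232 + 720
  8232 = 11·720 + 312
  720 = 2·312 + 96
  312 = 3·96 + 24
  96 = 4·24
so gcd(25416, 17184) = 24.

24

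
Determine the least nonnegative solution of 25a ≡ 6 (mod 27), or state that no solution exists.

gcd(27, 25) = 1.
1 divides 6, so solutions exist.
By Bézout, 25·(13) + 27·(-12) = 1.
So 25·(13) ≡ 1 (mod 27); multiply by 6: a ≡ 78 (mod 27).
Smallest nonnegative: a = 78 mod 27 = 24.

24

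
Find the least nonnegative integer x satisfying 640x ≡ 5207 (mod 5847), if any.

5846

gcd(5847, 640) = 1  (5847 = 9*640 + 87, 640 = 7*87 + 31, 87 = 2*31 + 25, 31 = 1*25 + 6, 25 = 4*6 + 1, 6 = 6*1).
1 divides 5207, so solutions exist.
Back-substituting, 640*(-941) + 5847*(103) = 1.
So 640*(-941) ≡ 1 (mod 5847); multiply by 5207: x ≡ -4899787 (mod 5847).
Smallest nonnegative: x = -4899787 mod 5847 = 5846.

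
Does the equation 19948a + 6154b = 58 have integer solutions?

yes

gcd(19948, 6154) = 2  (19948 = 3*6154 + 1486, 6154 = 4*1486 + 210, 1486 = 7*210 + 16, 210 = 13*16 + 2, 16 = 8*2).
2 divides 58, so integer solutions exist.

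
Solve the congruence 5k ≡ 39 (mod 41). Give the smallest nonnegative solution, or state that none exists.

16

gcd(41, 5) = 1  (41 = 8*5 + 1, 5 = 5*1).
1 divides 39, so solutions exist.
Back-substituting, 5*(-8) + 41*(1) = 1.
So 5*(-8) ≡ 1 (mod 41); multiply by 39: k ≡ -312 (mod 41).
Smallest nonnegative: k = -312 mod 41 = 16.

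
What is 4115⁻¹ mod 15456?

14363

gcd(15456, 4115):
  15456 = 3·4115 + 3111
  4115 = 1·3111 + 1004
  3111 = 3·1004 + 99
  1004 = 10·99 + 14
  99 = 7·14 + 1
  14 = 14·1
so gcd(15456, 4115) = 1.
Back-substitute for Bézout coefficients:
  1 = 99 - 7·14
  ... = 4115·(-1093) + 15456·(291)
So 4115·-1093 ≡ 1 (mod 15456), and -1093 mod 15456 = 14363.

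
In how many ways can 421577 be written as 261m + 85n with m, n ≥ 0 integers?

gcd(261, 85) = 1  (261 = 3·85 + 6, 85 = 14·6 + 1, 6 = 6·1).
Back-substituting, 261·(-14) + 85·(43) = 1.
Scale by 421577: one solution is (-5902078, 18127811). Reduce m mod 85: (67, 4754).
General: m = 67 + 85t, n = 4754 - 261t.
m ≥ 0 ⇒ t ≥ 0; n ≥ 0 ⇒ t ≤ 18. So t ∈ [0, 18]: 19 solutions.

19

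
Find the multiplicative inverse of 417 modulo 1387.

gcd(1387, 417) = 1.
By Bézout, 417×(-153) + 1387×(46) = 1.
So 417×-153 ≡ 1 (mod 1387), and -153 mod 1387 = 1234.

1234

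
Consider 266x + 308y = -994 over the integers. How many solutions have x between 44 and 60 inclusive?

gcd(308, 266) = 14  (308 = 1*266 + 42, 266 = 6*42 + 14, 42 = 3*14).
Back-substituting, 266*(7) + 308*(-6) = 14.
Scale by -71: particular solution (-497, 426); reduce x mod 22: (9, -11).
General solution: x = 9 + 22t, y = -11 - 19t for integer t.
44 ≤ 9 + 22t ≤ 60 gives t ∈ [2, 2], which is 1 value.

1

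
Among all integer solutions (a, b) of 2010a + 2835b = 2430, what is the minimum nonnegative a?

gcd(2835, 2010) = 15.
15 divides 2430, so solutions exist.
By Bézout, 2010·(-55) + 2835·(39) = 15.
Scale by 2430/15 = 162: (a₀, b₀) = (-8910, 6318).
General solution: a = -8910 + 189t, b = 6318 - 134t for integer t.
a ≥ 0: smallest is -8910 mod 189 = 162 (at t = 48), with b = -114.

162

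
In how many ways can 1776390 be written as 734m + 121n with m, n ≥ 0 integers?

20

gcd(734, 121):
  734 = 6×121 + 8
  121 = 15×8 + 1
  8 = 8×1
so gcd(734, 121) = 1.
Back-substitute for Bézout coefficients:
  1 = 121 - 15×8
  ... = 734×(-15) + 121×(91)
Scale by 1776390: one solution is (-26645850, 161651490). Reduce m mod 121: (44, 14414).
General: m = 44 + 121t, n = 14414 - 734t.
m ≥ 0 ⇒ t ≥ 0; n ≥ 0 ⇒ t ≤ 19. So t ∈ [0, 19]: 20 solutions.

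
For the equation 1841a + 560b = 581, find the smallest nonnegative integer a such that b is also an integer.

21

gcd(1841, 560) = 7  (1841 = 3·560 + 161, 560 = 3·161 + 77, 161 = 2·77 + 7, 77 = 11·7).
7 divides 581, so solutions exist.
Back-substituting, 1841·(7) + 560·(-23) = 7.
Scale by 581/7 = 83: (a₀, b₀) = (581, -1909).
General solution: a = 581 + 80t, b = -1909 - 263t for integer t.
a ≥ 0: smallest is 581 mod 80 = 21 (at t = -7), with b = -68.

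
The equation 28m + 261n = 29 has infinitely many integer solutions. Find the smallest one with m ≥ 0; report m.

29

gcd(261, 28) = 1.
1 divides 29, so solutions exist.
By Bézout, 28·(28) + 261·(-3) = 1.
Scale by 29/1 = 29: (m₀, n₀) = (812, -87).
General solution: m = 812 + 261t, n = -87 - 28t for integer t.
m ≥ 0: smallest is 812 mod 261 = 29 (at t = -3), with n = -3.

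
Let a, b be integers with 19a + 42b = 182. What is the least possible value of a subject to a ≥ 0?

gcd(42, 19) = 1.
1 divides 182, so solutions exist.
By Bézout, 19×(-11) + 42×(5) = 1.
Scale by 182/1 = 182: (a₀, b₀) = (-2002, 910).
General solution: a = -2002 + 42t, b = 910 - 19t for integer t.
a ≥ 0: smallest is -2002 mod 42 = 14 (at t = 48), with b = -2.

14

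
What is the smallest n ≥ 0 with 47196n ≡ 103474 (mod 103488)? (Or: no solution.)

no solution

gcd(103488, 47196) = 12.
12 does not divide 103474, so the congruence has no solution.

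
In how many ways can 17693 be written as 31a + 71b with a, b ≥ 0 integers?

8

gcd(71, 31):
  71 = 2×31 + 9
  31 = 3×9 + 4
  9 = 2×4 + 1
  4 = 4×1
so gcd(71, 31) = 1.
Back-substitute for Bézout coefficients:
  1 = 9 - 2×4
  ... = 31×(-16) + 71×(7)
Scale by 17693: one solution is (-283088, 123851). Reduce a mod 71: (60, 223).
General: a = 60 + 71t, b = 223 - 31t.
a ≥ 0 ⇒ t ≥ 0; b ≥ 0 ⇒ t ≤ 7. So t ∈ [0, 7]: 8 solutions.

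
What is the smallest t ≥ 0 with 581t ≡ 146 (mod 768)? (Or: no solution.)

106

gcd(768, 581):
  768 = 1*581 + 187
  581 = 3*187 + 20
  187 = 9*20 + 7
  20 = 2*7 + 6
  7 = 1*6 + 1
  6 = 6*1
so gcd(768, 581) = 1.
1 divides 146, so solutions exist.
Back-substitute for Bézout coefficients:
  1 = 7 - 1*6
  ... = 581*(-115) + 768*(87)
So 581*(-115) ≡ 1 (mod 768); multiply by 146: t ≡ -16790 (mod 768).
Smallest nonnegative: t = -16790 mod 768 = 106.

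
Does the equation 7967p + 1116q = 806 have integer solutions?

gcd(7967, 1116) = 31  (7967 = 7×1116 + 155, 1116 = 7×155 + 31, 155 = 5×31).
31 divides 806, so integer solutions exist.

yes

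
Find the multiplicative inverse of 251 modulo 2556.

gcd(2556, 251):
  2556 = 10*251 + 46
  251 = 5*46 + 21
  46 = 2*21 + 4
  21 = 5*4 + 1
  4 = 4*1
so gcd(2556, 251) = 1.
Back-substitute for Bézout coefficients:
  1 = 21 - 5*4
  ... = 251*(611) + 2556*(-60)
So 251*611 ≡ 1 (mod 2556), and 611 mod 2556 = 611.

611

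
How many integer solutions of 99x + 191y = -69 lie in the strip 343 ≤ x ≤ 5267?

gcd(191, 99):
  191 = 1*99 + 92
  99 = 1*92 + 7
  92 = 13*7 + 1
  7 = 7*1
so gcd(191, 99) = 1.
Back-substitute for Bézout coefficients:
  1 = 92 - 13*7
  ... = 99*(-27) + 191*(14)
Scale by -69: particular solution (1863, -966); reduce x mod 191: (144, -75).
General solution: x = 144 + 191t, y = -75 - 99t for integer t.
343 ≤ 144 + 191t ≤ 5267 gives t ∈ [2, 26], which is 25 values.

25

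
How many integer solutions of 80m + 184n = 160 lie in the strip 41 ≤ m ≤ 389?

gcd(184, 80) = 8  (184 = 2·80 + 24, 80 = 3·24 + 8, 24 = 3·8).
Back-substituting, 80·(7) + 184·(-3) = 8.
Scale by 20: particular solution (140, -60); reduce m mod 23: (2, 0).
General solution: m = 2 + 23t, n = 0 - 10t for integer t.
41 ≤ 2 + 23t ≤ 389 gives t ∈ [2, 16], which is 15 values.

15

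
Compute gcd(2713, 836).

1

gcd(2713, 836):
  2713 = 3*836 + 205
  836 = 4*205 + 16
  205 = 12*16 + 13
  16 = 1*13 + 3
  13 = 4*3 + 1
  3 = 3*1
so gcd(2713, 836) = 1.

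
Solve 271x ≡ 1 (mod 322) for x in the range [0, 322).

gcd(322, 271):
  322 = 1×271 + 51
  271 = 5×51 + 16
  51 = 3×16 + 3
  16 = 5×3 + 1
  3 = 3×1
so gcd(322, 271) = 1.
Back-substitute for Bézout coefficients:
  1 = 16 - 5×3
  ... = 271×(101) + 322×(-85)
So 271×101 ≡ 1 (mod 322), and 101 mod 322 = 101.

101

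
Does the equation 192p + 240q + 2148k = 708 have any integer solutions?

gcd(240, 192) = 48.
gcd(48, 2148) = 12.
12 divides 708, so integer solutions exist.

yes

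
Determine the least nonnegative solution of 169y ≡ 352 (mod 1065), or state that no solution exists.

418

gcd(1065, 169) = 1.
1 divides 352, so solutions exist.
By Bézout, 169*(334) + 1065*(-53) = 1.
So 169*(334) ≡ 1 (mod 1065); multiply by 352: y ≡ 117568 (mod 1065).
Smallest nonnegative: y = 117568 mod 1065 = 418.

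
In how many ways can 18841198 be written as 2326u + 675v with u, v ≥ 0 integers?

gcd(2326, 675):
  2326 = 3*675 + 301
  675 = 2*301 + 73
  301 = 4*73 + 9
  73 = 8*9 + 1
  9 = 9*1
so gcd(2326, 675) = 1.
Back-substitute for Bézout coefficients:
  1 = 73 - 8*9
  ... = 2326*(-74) + 675*(255)
Scale by 18841198: one solution is (-1394248652, 4804505490). Reduce u mod 675: (298, 26886).
General: u = 298 + 675t, v = 26886 - 2326t.
u ≥ 0 ⇒ t ≥ 0; v ≥ 0 ⇒ t ≤ 11. So t ∈ [0, 11]: 12 solutions.

12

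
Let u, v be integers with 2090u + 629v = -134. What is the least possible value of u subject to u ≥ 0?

gcd(2090, 629):
  2090 = 3·629 + 203
  629 = 3·203 + 20
  203 = 10·20 + 3
  20 = 6·3 + 2
  3 = 1·2 + 1
  2 = 2·1
so gcd(2090, 629) = 1.
1 divides -134, so solutions exist.
Back-substitute for Bézout coefficients:
  1 = 3 - 1·2
  ... = 2090·(220) + 629·(-731)
Scale by -134/1 = -134: (u₀, v₀) = (-29480, 97954).
General solution: u = -29480 + 629t, v = 97954 - 2090t for integer t.
u ≥ 0: smallest is -29480 mod 629 = 83 (at t = 47), with v = -276.

83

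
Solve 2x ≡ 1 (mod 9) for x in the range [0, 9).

gcd(9, 2):
  9 = 4×2 + 1
  2 = 2×1
so gcd(9, 2) = 1.
Back-substitute for Bézout coefficients:
  1 = 9 - 4×2
  ... = 2×(-4) + 9×(1)
So 2×-4 ≡ 1 (mod 9), and -4 mod 9 = 5.

5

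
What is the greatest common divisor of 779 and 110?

gcd(779, 110):
  779 = 7*110 + 9
  110 = 12*9 + 2
  9 = 4*2 + 1
  2 = 2*1
so gcd(779, 110) = 1.

1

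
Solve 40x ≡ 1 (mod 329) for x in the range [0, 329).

255

gcd(329, 40):
  329 = 8*40 + 9
  40 = 4*9 + 4
  9 = 2*4 + 1
  4 = 4*1
so gcd(329, 40) = 1.
Back-substitute for Bézout coefficients:
  1 = 9 - 2*4
  ... = 40*(-74) + 329*(9)
So 40*-74 ≡ 1 (mod 329), and -74 mod 329 = 255.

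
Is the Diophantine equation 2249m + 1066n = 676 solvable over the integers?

gcd(2249, 1066) = 13  (2249 = 2·1066 + 117, 1066 = 9·117 + 13, 117 = 9·13).
13 divides 676, so integer solutions exist.

yes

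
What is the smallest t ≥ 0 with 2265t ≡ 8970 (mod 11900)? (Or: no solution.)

398

gcd(11900, 2265):
  11900 = 5·2265 + 575
  2265 = 3·575 + 540
  575 = 1·540 + 35
  540 = 15·35 + 15
  35 = 2·15 + 5
  15 = 3·5
so gcd(11900, 2265) = 5.
5 divides 8970, so solutions exist.
Back-substitute for Bézout coefficients:
  5 = 35 - 2·15
  ... = 2265·(-683) + 11900·(130)
So 2265·(-683) ≡ 5 (mod 11900); multiply by 1794: t ≡ -1225302 (mod 2380).
Smallest nonnegative: t = -1225302 mod 2380 = 398.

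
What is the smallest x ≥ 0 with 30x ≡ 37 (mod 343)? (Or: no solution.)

127

gcd(343, 30) = 1.
1 divides 37, so solutions exist.
By Bézout, 30×(-80) + 343×(7) = 1.
So 30×(-80) ≡ 1 (mod 343); multiply by 37: x ≡ -2960 (mod 343).
Smallest nonnegative: x = -2960 mod 343 = 127.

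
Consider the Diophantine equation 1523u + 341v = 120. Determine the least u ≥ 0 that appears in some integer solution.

gcd(1523, 341) = 1.
1 divides 120, so solutions exist.
By Bézout, 1523×(163) + 341×(-728) = 1.
Scale by 120/1 = 120: (u₀, v₀) = (19560, -87360).
General solution: u = 19560 + 341t, v = -87360 - 1523t for integer t.
u ≥ 0: smallest is 19560 mod 341 = 123 (at t = -57), with v = -549.

123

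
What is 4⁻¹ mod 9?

gcd(9, 4) = 1.
By Bézout, 4*(-2) + 9*(1) = 1.
So 4*-2 ≡ 1 (mod 9), and -2 mod 9 = 7.

7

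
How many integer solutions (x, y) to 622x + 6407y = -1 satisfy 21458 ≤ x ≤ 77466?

9

gcd(6407, 622) = 1  (6407 = 10*622 + 187, 622 = 3*187 + 61, 187 = 3*61 + 4, 61 = 15*4 + 1, 4 = 4*1).
Back-substituting, 622*(1576) + 6407*(-153) = 1.
Scale by -1: particular solution (-1576, 153); reduce x mod 6407: (4831, -469).
General solution: x = 4831 + 6407t, y = -469 - 622t for integer t.
21458 ≤ 4831 + 6407t ≤ 77466 gives t ∈ [3, 11], which is 9 values.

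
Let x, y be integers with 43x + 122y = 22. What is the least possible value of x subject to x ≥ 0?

gcd(122, 43) = 1  (122 = 2·43 + 36, 43 = 1·36 + 7, 36 = 5·7 + 1, 7 = 7·1).
1 divides 22, so solutions exist.
Back-substituting, 43·(-17) + 122·(6) = 1.
Scale by 22/1 = 22: (x₀, y₀) = (-374, 132).
General solution: x = -374 + 122t, y = 132 - 43t for integer t.
x ≥ 0: smallest is -374 mod 122 = 114 (at t = 4), with y = -40.

114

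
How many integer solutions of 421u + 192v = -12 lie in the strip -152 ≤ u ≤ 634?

gcd(421, 192) = 1  (421 = 2·192 + 37, 192 = 5·37 + 7, 37 = 5·7 + 2, 7 = 3·2 + 1, 2 = 2·1).
Back-substituting, 421·(-83) + 192·(182) = 1.
Scale by -12: particular solution (996, -2184); reduce u mod 192: (36, -79).
General solution: u = 36 + 192t, v = -79 - 421t for integer t.
-152 ≤ 36 + 192t ≤ 634 gives t ∈ [0, 3], which is 4 values.

4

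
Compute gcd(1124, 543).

gcd(1124, 543):
  1124 = 2×543 + 38
  543 = 14×38 + 11
  38 = 3×11 + 5
  11 = 2×5 + 1
  5 = 5×1
so gcd(1124, 543) = 1.

1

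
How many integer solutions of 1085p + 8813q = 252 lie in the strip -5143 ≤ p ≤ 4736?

8

gcd(8813, 1085) = 7.
By Bézout, 1085×(-398) + 8813×(49) = 7.
Particular solution: (780, -96).
General solution: p = 780 + 1259t, q = -96 - 155t for integer t.
-5143 ≤ 780 + 1259t ≤ 4736 gives t ∈ [-4, 3], which is 8 values.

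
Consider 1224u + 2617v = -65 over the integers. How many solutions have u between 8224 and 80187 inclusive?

gcd(2617, 1224) = 1.
By Bézout, 1224*(511) + 2617*(-239) = 1.
Particular solution: (806, -377).
General solution: u = 806 + 2617t, v = -377 - 1224t for integer t.
8224 ≤ 806 + 2617t ≤ 80187 gives t ∈ [3, 30], which is 28 values.

28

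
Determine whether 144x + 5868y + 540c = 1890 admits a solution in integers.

gcd(5868, 144) = 36.
gcd(36, 540) = 36.
36 does not divide 1890 (remainder 18), so no integer solutions.

no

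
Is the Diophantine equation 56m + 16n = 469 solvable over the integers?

no

gcd(56, 16) = 8.
8 does not divide 469 (remainder 5), so no integer solutions.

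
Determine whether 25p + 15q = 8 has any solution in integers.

gcd(25, 15):
  25 = 1×15 + 10
  15 = 1×10 + 5
  10 = 2×5
so gcd(25, 15) = 5.
5 does not divide 8 (remainder 3), so no integer solutions.

no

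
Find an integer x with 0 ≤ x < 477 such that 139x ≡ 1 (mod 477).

151

gcd(477, 139) = 1.
By Bézout, 139*(151) + 477*(-44) = 1.
So 139*151 ≡ 1 (mod 477), and 151 mod 477 = 151.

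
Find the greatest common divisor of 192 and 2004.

gcd(2004, 192) = 12  (2004 = 10*192 + 84, 192 = 2*84 + 24, 84 = 3*24 + 12, 24 = 2*12).

12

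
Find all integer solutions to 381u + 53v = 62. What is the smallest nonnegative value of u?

gcd(381, 53) = 1  (381 = 7*53 + 10, 53 = 5*10 + 3, 10 = 3*3 + 1, 3 = 3*1).
1 divides 62, so solutions exist.
Back-substituting, 381*(16) + 53*(-115) = 1.
Scale by 62/1 = 62: (u₀, v₀) = (992, -7130).
General solution: u = 992 + 53t, v = -7130 - 381t for integer t.
u ≥ 0: smallest is 992 mod 53 = 38 (at t = -18), with v = -272.

38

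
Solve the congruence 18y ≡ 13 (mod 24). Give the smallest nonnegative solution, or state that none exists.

no solution

gcd(24, 18):
  24 = 1×18 + 6
  18 = 3×6
so gcd(24, 18) = 6.
6 does not divide 13, so the congruence has no solution.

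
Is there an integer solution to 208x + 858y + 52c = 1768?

gcd(858, 208):
  858 = 4*208 + 26
  208 = 8*26
so gcd(858, 208) = 26.
gcd(26, 52) = 26.
26 divides 1768, so integer solutions exist.

yes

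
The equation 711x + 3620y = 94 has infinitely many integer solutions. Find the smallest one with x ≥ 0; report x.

gcd(3620, 711) = 1  (3620 = 5·711 + 65, 711 = 10·65 + 61, 65 = 1·61 + 4, 61 = 15·4 + 1, 4 = 4·1).
1 divides 94, so solutions exist.
Back-substituting, 711·(891) + 3620·(-175) = 1.
Scale by 94/1 = 94: (x₀, y₀) = (83754, -16450).
General solution: x = 83754 + 3620t, y = -16450 - 711t for integer t.
x ≥ 0: smallest is 83754 mod 3620 = 494 (at t = -23), with y = -97.

494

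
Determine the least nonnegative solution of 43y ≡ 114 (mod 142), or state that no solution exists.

72

gcd(142, 43):
  142 = 3×43 + 13
  43 = 3×13 + 4
  13 = 3×4 + 1
  4 = 4×1
so gcd(142, 43) = 1.
1 divides 114, so solutions exist.
Back-substitute for Bézout coefficients:
  1 = 13 - 3×4
  ... = 43×(-33) + 142×(10)
So 43×(-33) ≡ 1 (mod 142); multiply by 114: y ≡ -3762 (mod 142).
Smallest nonnegative: y = -3762 mod 142 = 72.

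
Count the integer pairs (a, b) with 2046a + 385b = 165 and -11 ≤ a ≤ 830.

gcd(2046, 385) = 11.
By Bézout, 2046*(16) + 385*(-85) = 11.
Particular solution: (30, -159).
General solution: a = 30 + 35t, b = -159 - 186t for integer t.
-11 ≤ 30 + 35t ≤ 830 gives t ∈ [-1, 22], which is 24 values.

24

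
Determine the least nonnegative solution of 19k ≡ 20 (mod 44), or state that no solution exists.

gcd(44, 19) = 1  (44 = 2×19 + 6, 19 = 3×6 + 1, 6 = 6×1).
1 divides 20, so solutions exist.
Back-substituting, 19×(7) + 44×(-3) = 1.
So 19×(7) ≡ 1 (mod 44); multiply by 20: k ≡ 140 (mod 44).
Smallest nonnegative: k = 140 mod 44 = 8.

8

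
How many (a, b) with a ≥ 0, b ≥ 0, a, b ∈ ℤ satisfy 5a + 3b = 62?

4

gcd(5, 3) = 1.
By Bézout, 5*(-1) + 3*(2) = 1.
One solution: (1, 19).
General: a = 1 + 3t, b = 19 - 5t.
a ≥ 0 ⇒ t ≥ 0; b ≥ 0 ⇒ t ≤ 3. So t ∈ [0, 3]: 4 solutions.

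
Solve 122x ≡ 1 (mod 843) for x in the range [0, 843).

767

gcd(843, 122) = 1  (843 = 6*122 + 111, 122 = 1*111 + 11, 111 = 10*11 + 1, 11 = 11*1).
Back-substituting, 122*(-76) + 843*(11) = 1.
So 122*-76 ≡ 1 (mod 843), and -76 mod 843 = 767.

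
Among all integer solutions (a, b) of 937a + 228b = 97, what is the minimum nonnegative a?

13

gcd(937, 228):
  937 = 4×228 + 25
  228 = 9×25 + 3
  25 = 8×3 + 1
  3 = 3×1
so gcd(937, 228) = 1.
1 divides 97, so solutions exist.
Back-substitute for Bézout coefficients:
  1 = 25 - 8×3
  ... = 937×(73) + 228×(-300)
Scale by 97/1 = 97: (a₀, b₀) = (7081, -29100).
General solution: a = 7081 + 228t, b = -29100 - 937t for integer t.
a ≥ 0: smallest is 7081 mod 228 = 13 (at t = -31), with b = -53.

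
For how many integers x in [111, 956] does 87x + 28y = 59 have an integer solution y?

31

gcd(87, 28) = 1  (87 = 3×28 + 3, 28 = 9×3 + 1, 3 = 3×1).
Back-substituting, 87×(-9) + 28×(28) = 1.
Scale by 59: particular solution (-531, 1652); reduce x mod 28: (1, -1).
General solution: x = 1 + 28t, y = -1 - 87t for integer t.
111 ≤ 1 + 28t ≤ 956 gives t ∈ [4, 34], which is 31 values.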